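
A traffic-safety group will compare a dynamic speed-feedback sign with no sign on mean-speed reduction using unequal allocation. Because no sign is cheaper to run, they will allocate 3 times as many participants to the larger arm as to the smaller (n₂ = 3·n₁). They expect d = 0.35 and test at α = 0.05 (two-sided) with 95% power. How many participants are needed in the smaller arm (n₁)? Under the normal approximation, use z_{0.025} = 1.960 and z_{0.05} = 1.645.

n₁ = 142

With allocation ratio k = n₂/n₁ = 3, Var(x̄₁−x̄₂) = σ²(1/n₁ + 1/(k·n₁)) = σ²·(k+1)/(k·n₁).
So n₁ = (1 + 1/k)·((z_{α/2} + z_β)/d)² = 1.333 × (3.605/0.35)².
n₁ = 1.333 × 106.09 = 141.5.
Round up: n₁ = 142, giving n₂ = 3 × 142 = 426.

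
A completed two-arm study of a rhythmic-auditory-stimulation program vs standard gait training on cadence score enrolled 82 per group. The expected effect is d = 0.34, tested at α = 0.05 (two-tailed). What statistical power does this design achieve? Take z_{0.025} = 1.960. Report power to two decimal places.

For two equal groups, power = Φ(d·√(n/2) − z_{α/2}).
d·√(n/2) = 0.34 × √(82/2) = 0.34 × 6.403 = 2.177.
z_β = 2.177 − 1.960 = 0.217.
Power = Φ(0.217) = 0.586.

power ≈ 0.59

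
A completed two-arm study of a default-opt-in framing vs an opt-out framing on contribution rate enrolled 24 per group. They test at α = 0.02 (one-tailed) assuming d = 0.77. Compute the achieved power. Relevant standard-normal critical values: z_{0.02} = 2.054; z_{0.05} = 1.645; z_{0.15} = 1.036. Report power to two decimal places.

For two equal groups, power = Φ(d·√(n/2) − z_{α}).
d·√(n/2) = 0.77 × √(24/2) = 0.77 × 3.464 = 2.667.
z_β = 2.667 − 2.054 = 0.613.
Power = Φ(0.613) = 0.730.

power ≈ 0.73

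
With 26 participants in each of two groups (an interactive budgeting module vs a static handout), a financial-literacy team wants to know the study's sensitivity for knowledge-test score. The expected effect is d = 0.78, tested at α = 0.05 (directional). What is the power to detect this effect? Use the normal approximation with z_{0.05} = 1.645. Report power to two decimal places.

power ≈ 0.88

For two equal groups, power = Φ(d·√(n/2) − z_{α}).
d·√(n/2) = 0.78 × √(26/2) = 0.78 × 3.606 = 2.812.
z_β = 2.812 − 1.645 = 1.167.
Power = Φ(1.167) = 0.878.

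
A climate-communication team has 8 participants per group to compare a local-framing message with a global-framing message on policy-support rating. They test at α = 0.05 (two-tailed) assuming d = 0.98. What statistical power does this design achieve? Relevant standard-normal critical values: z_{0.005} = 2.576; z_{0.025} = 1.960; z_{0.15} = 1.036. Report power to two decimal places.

power ≈ 0.50

For two equal groups, power = Φ(d·√(n/2) − z_{α/2}).
d·√(n/2) = 0.98 × √(8/2) = 0.98 × 2.000 = 1.960.
z_β = 1.960 − 1.960 = 0.000.
Power = Φ(0.000) = 0.500.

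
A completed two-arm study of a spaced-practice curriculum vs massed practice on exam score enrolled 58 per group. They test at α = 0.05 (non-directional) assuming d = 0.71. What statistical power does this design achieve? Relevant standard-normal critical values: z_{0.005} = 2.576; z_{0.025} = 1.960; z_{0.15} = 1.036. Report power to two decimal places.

For two equal groups, power = Φ(d·√(n/2) − z_{α/2}).
d·√(n/2) = 0.71 × √(58/2) = 0.71 × 5.385 = 3.823.
z_β = 3.823 − 1.960 = 1.863.
Power = Φ(1.863) = 0.969.

power ≈ 0.97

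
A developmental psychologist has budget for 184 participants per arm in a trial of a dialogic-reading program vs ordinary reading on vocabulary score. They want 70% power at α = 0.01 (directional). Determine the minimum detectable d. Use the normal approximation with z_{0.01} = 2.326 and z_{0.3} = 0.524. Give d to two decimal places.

d_min ≈ 0.30

For two independent groups of n = 184 each: d_min = (z_{α} + z_β)·√(2/n).
z-sum = 2.326 + 0.524 = 2.850.
d_min = 2.850 × √(2/184) = 2.850 × 0.1043 = 0.297.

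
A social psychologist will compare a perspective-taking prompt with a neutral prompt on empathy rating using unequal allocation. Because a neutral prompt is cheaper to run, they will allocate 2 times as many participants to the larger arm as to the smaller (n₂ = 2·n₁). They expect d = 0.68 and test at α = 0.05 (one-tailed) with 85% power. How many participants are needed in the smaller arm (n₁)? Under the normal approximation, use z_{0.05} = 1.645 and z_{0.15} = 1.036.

With allocation ratio k = n₂/n₁ = 2, Var(x̄₁−x̄₂) = σ²(1/n₁ + 1/(k·n₁)) = σ²·(k+1)/(k·n₁).
So n₁ = (1 + 1/k)·((z_{α} + z_β)/d)² = 1.500 × (2.681/0.68)².
n₁ = 1.500 × 15.54 = 23.3.
Round up: n₁ = 24, giving n₂ = 2 × 24 = 48.

n₁ = 24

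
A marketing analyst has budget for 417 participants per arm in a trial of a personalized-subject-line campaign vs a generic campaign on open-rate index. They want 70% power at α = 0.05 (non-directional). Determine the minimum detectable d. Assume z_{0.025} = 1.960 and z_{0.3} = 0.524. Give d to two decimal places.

d_min ≈ 0.17

For two independent groups of n = 417 each: d_min = (z_{α/2} + z_β)·√(2/n).
z-sum = 1.960 + 0.524 = 2.484.
d_min = 2.484 × √(2/417) = 2.484 × 0.0693 = 0.172.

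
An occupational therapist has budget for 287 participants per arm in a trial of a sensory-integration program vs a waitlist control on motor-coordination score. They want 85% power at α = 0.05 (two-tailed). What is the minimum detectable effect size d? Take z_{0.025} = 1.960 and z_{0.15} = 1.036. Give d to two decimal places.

For two independent groups of n = 287 each: d_min = (z_{α/2} + z_β)·√(2/n).
z-sum = 1.960 + 1.036 = 2.996.
d_min = 2.996 × √(2/287) = 2.996 × 0.0835 = 0.250.

d_min ≈ 0.25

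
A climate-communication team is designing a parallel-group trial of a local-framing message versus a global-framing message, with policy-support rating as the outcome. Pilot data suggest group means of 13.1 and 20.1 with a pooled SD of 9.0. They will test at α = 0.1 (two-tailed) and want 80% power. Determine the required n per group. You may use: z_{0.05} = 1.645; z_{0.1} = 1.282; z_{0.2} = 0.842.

n = 21 per group

Cohen's d = |M₁ − M₂| / SD_pooled = |13.1 − 20.1| / 9.0 = 7.0 / 9.0 = 0.778.
For two independent groups with equal n: n = 2·((z_{α/2} + z_β) / d)².
z_{α/2} + z_β = 1.645 + 0.842 = 2.487.
n = 2 × (2.487 / 0.778)² = 2 × 3.197² = 2 × 10.22 = 20.4.
Round up to the next whole participant.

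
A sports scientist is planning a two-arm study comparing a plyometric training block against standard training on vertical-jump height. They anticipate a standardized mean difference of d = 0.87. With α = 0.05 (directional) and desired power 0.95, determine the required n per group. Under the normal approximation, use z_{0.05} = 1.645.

n = 29 per group

For two independent groups with equal n: n = 2·((z_{α} + z_β) / d)².
z_{α} + z_β = 1.645 + 1.645 = 3.290.
n = 2 × (3.290 / 0.87)² = 2 × 3.782² = 2 × 14.30 = 28.6.
Round up to the next whole participant.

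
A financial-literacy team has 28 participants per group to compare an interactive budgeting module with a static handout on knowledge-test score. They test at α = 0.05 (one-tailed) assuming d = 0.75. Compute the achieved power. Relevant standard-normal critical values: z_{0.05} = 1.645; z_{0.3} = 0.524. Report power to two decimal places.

power ≈ 0.88

For two equal groups, power = Φ(d·√(n/2) − z_{α}).
d·√(n/2) = 0.75 × √(28/2) = 0.75 × 3.742 = 2.806.
z_β = 2.806 − 1.645 = 1.161.
Power = Φ(1.161) = 0.877.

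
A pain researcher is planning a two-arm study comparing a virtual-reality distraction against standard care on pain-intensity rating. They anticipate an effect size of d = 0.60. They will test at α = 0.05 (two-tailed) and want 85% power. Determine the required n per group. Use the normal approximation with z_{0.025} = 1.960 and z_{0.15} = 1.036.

n = 50 per group

For two independent groups with equal n: n = 2·((z_{α/2} + z_β) / d)².
z_{α/2} + z_β = 1.960 + 1.036 = 2.996.
n = 2 × (2.996 / 0.60)² = 2 × 4.993² = 2 × 24.93 = 49.9.
Round up to the next whole participant.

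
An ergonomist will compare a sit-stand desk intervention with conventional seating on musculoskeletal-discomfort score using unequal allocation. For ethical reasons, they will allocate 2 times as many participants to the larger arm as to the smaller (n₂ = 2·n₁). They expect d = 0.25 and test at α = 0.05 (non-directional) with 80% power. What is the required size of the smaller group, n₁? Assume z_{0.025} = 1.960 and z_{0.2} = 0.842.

n₁ = 189

With allocation ratio k = n₂/n₁ = 2, Var(x̄₁−x̄₂) = σ²(1/n₁ + 1/(k·n₁)) = σ²·(k+1)/(k·n₁).
So n₁ = (1 + 1/k)·((z_{α/2} + z_β)/d)² = 1.500 × (2.802/0.25)².
n₁ = 1.500 × 125.62 = 188.4.
Round up: n₁ = 189, giving n₂ = 2 × 189 = 378.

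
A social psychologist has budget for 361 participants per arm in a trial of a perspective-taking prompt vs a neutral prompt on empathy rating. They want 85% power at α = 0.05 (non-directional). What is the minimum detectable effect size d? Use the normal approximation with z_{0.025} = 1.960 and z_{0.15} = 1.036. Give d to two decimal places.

d_min ≈ 0.22

For two independent groups of n = 361 each: d_min = (z_{α/2} + z_β)·√(2/n).
z-sum = 1.960 + 1.036 = 2.996.
d_min = 2.996 × √(2/361) = 2.996 × 0.0744 = 0.223.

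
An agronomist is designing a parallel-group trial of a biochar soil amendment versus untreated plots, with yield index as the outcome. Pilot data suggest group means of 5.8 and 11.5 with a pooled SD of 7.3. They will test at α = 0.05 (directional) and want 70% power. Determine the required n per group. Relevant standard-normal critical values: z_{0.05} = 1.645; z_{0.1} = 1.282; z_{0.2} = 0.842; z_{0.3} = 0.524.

n = 16 per group

Cohen's d = |M₁ − M₂| / SD_pooled = |5.8 − 11.5| / 7.3 = 5.7 / 7.3 = 0.781.
For two independent groups with equal n: n = 2·((z_{α} + z_β) / d)².
z_{α} + z_β = 1.645 + 0.524 = 2.169.
n = 2 × (2.169 / 0.781)² = 2 × 2.777² = 2 × 7.71 = 15.4.
Round up to the next whole participant.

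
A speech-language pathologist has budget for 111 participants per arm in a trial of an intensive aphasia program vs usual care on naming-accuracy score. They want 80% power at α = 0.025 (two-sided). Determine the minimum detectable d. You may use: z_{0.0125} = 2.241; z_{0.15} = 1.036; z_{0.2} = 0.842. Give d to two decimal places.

For two independent groups of n = 111 each: d_min = (z_{α/2} + z_β)·√(2/n).
z-sum = 2.241 + 0.842 = 3.083.
d_min = 3.083 × √(2/111) = 3.083 × 0.1342 = 0.414.

d_min ≈ 0.41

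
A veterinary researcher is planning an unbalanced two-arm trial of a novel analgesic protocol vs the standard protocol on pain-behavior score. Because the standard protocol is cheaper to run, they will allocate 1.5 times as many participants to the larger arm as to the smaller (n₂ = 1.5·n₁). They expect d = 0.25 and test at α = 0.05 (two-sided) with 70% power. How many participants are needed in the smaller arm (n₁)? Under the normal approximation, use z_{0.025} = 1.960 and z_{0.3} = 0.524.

n₁ = 165

With allocation ratio k = n₂/n₁ = 1.5, Var(x̄₁−x̄₂) = σ²(1/n₁ + 1/(k·n₁)) = σ²·(k+1)/(k·n₁).
So n₁ = (1 + 1/k)·((z_{α/2} + z_β)/d)² = 1.667 × (2.484/0.25)².
n₁ = 1.667 × 98.72 = 164.5.
Round up: n₁ = 165, giving n₂ = ⌈1.5 × 165⌉ = ⌈247.5⌉ = 248.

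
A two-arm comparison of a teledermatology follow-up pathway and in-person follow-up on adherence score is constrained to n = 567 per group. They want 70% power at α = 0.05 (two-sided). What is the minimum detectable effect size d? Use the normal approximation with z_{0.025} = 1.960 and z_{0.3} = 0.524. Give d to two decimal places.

For two independent groups of n = 567 each: d_min = (z_{α/2} + z_β)·√(2/n).
z-sum = 1.960 + 0.524 = 2.484.
d_min = 2.484 × √(2/567) = 2.484 × 0.0594 = 0.148.

d_min ≈ 0.15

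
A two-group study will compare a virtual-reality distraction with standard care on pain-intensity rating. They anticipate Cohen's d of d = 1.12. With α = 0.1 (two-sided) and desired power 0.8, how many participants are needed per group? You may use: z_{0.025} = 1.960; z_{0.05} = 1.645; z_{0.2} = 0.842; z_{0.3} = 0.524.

n = 10 per group

For two independent groups with equal n: n = 2·((z_{α/2} + z_β) / d)².
z_{α/2} + z_β = 1.645 + 0.842 = 2.487.
n = 2 × (2.487 / 1.12)² = 2 × 2.221² = 2 × 4.93 = 9.9.
Round up to the next whole participant.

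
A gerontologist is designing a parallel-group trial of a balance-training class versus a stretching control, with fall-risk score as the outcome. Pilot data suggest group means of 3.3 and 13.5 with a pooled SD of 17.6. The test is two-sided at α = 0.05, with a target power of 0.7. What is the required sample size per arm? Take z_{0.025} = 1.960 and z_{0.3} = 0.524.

Cohen's d = |M₁ − M₂| / SD_pooled = |3.3 − 13.5| / 17.6 = 10.2 / 17.6 = 0.580.
For two independent groups with equal n: n = 2·((z_{α/2} + z_β) / d)².
z_{α/2} + z_β = 1.960 + 0.524 = 2.484.
n = 2 × (2.484 / 0.580)² = 2 × 4.283² = 2 × 18.34 = 36.7.
Round up to the next whole participant.

n = 37 per group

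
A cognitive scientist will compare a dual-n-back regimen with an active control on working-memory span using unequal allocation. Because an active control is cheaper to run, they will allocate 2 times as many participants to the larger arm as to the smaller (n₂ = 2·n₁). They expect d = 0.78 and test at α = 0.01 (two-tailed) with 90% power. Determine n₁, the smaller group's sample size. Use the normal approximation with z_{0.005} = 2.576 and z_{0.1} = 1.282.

With allocation ratio k = n₂/n₁ = 2, Var(x̄₁−x̄₂) = σ²(1/n₁ + 1/(k·n₁)) = σ²·(k+1)/(k·n₁).
So n₁ = (1 + 1/k)·((z_{α/2} + z_β)/d)² = 1.500 × (3.858/0.78)².
n₁ = 1.500 × 24.46 = 36.7.
Round up: n₁ = 37, giving n₂ = 2 × 37 = 74.

n₁ = 37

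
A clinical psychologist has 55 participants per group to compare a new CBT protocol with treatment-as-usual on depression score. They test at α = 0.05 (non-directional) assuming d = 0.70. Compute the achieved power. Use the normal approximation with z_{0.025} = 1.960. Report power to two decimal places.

power ≈ 0.96

For two equal groups, power = Φ(d·√(n/2) − z_{α/2}).
d·√(n/2) = 0.70 × √(55/2) = 0.70 × 5.244 = 3.671.
z_β = 3.671 − 1.960 = 1.711.
Power = Φ(1.711) = 0.956.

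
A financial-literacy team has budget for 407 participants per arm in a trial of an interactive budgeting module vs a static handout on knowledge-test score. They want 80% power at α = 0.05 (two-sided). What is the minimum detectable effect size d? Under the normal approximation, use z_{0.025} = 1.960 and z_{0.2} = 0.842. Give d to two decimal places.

d_min ≈ 0.20

For two independent groups of n = 407 each: d_min = (z_{α/2} + z_β)·√(2/n).
z-sum = 1.960 + 0.842 = 2.802.
d_min = 2.802 × √(2/407) = 2.802 × 0.0701 = 0.196.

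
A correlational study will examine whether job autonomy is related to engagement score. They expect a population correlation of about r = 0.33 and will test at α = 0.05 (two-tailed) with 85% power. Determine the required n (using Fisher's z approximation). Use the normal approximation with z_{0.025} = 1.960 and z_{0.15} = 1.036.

n = 80

Fisher's z: C = ½·ln((1+r)/(1−r)) = ½·ln(1.9851) = 0.3428.
n = ((z_{α/2} + z_β)/C)² + 3.
(1.960 + 1.036) / 0.3428 = 2.996 / 0.3428 = 8.740.
n = 8.740² + 3 = 76.38 + 3 = 79.4.
Round up.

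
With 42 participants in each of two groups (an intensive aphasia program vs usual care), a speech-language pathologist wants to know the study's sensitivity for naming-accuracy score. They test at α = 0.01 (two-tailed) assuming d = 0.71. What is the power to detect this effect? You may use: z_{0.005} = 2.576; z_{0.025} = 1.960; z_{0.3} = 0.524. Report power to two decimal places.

power ≈ 0.75

For two equal groups, power = Φ(d·√(n/2) − z_{α/2}).
d·√(n/2) = 0.71 × √(42/2) = 0.71 × 4.583 = 3.254.
z_β = 3.254 − 2.576 = 0.678.
Power = Φ(0.678) = 0.751.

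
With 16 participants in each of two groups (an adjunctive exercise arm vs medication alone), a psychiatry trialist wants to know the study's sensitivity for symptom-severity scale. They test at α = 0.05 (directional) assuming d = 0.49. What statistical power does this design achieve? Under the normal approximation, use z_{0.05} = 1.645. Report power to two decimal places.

power ≈ 0.40

For two equal groups, power = Φ(d·√(n/2) − z_{α}).
d·√(n/2) = 0.49 × √(16/2) = 0.49 × 2.828 = 1.386.
z_β = 1.386 − 1.645 = -0.259.
Power = Φ(-0.259) = 0.398.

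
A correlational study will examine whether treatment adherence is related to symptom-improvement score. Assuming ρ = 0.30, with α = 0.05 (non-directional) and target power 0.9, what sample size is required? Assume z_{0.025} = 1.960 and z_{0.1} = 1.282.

Fisher's z: C = ½·ln((1+r)/(1−r)) = ½·ln(1.8571) = 0.3095.
n = ((z_{α/2} + z_β)/C)² + 3.
(1.960 + 1.282) / 0.3095 = 3.242 / 0.3095 = 10.475.
n = 10.475² + 3 = 109.72 + 3 = 112.7.
Round up.

n = 113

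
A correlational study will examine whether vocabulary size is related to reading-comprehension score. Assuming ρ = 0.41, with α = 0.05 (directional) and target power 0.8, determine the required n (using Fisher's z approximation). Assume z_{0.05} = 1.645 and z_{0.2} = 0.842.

Fisher's z: C = ½·ln((1+r)/(1−r)) = ½·ln(2.3898) = 0.4356.
n = ((z_{α} + z_β)/C)² + 3.
(1.645 + 0.842) / 0.4356 = 2.487 / 0.4356 = 5.709.
n = 5.709² + 3 = 32.60 + 3 = 35.6.
Round up.

n = 36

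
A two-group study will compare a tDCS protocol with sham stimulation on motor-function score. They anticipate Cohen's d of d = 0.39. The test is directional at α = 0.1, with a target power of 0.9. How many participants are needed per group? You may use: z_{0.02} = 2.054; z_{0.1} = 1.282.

For two independent groups with equal n: n = 2·((z_{α} + z_β) / d)².
z_{α} + z_β = 1.282 + 1.282 = 2.564.
n = 2 × (2.564 / 0.39)² = 2 × 6.574² = 2 × 43.22 = 86.4.
Round up to the next whole participant.

n = 87 per group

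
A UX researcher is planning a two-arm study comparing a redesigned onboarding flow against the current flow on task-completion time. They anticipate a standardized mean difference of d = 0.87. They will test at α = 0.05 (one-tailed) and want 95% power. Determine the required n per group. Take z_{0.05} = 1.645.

n = 29 per group

For two independent groups with equal n: n = 2·((z_{α} + z_β) / d)².
z_{α} + z_β = 1.645 + 1.645 = 3.290.
n = 2 × (3.290 / 0.87)² = 2 × 3.782² = 2 × 14.30 = 28.6.
Round up to the next whole participant.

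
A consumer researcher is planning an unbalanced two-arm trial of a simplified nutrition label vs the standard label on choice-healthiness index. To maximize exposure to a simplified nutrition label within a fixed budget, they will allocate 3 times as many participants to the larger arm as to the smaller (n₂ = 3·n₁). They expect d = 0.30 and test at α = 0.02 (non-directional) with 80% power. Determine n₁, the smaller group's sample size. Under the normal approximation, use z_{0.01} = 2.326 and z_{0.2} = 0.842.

n₁ = 149

With allocation ratio k = n₂/n₁ = 3, Var(x̄₁−x̄₂) = σ²(1/n₁ + 1/(k·n₁)) = σ²·(k+1)/(k·n₁).
So n₁ = (1 + 1/k)·((z_{α/2} + z_β)/d)² = 1.333 × (3.168/0.30)².
n₁ = 1.333 × 111.51 = 148.7.
Round up: n₁ = 149, giving n₂ = 3 × 149 = 447.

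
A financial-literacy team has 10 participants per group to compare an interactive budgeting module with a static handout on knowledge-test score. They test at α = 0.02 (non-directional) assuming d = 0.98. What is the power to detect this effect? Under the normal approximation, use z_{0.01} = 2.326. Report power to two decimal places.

For two equal groups, power = Φ(d·√(n/2) − z_{α/2}).
d·√(n/2) = 0.98 × √(10/2) = 0.98 × 2.236 = 2.191.
z_β = 2.191 − 2.326 = -0.135.
Power = Φ(-0.135) = 0.446.

power ≈ 0.45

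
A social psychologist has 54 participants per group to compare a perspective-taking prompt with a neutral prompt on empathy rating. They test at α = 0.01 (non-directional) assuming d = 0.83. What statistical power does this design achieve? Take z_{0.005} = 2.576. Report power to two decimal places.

power ≈ 0.96

For two equal groups, power = Φ(d·√(n/2) − z_{α/2}).
d·√(n/2) = 0.83 × √(54/2) = 0.83 × 5.196 = 4.313.
z_β = 4.313 − 2.576 = 1.737.
Power = Φ(1.737) = 0.959.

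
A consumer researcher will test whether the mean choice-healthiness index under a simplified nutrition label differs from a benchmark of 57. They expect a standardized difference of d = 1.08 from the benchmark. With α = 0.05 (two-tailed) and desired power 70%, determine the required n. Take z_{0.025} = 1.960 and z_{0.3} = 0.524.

n = 6

For a one-sample test: n = ((z_{α/2} + z_β) / d)².
z_{α/2} + z_β = 1.960 + 0.524 = 2.484.
n = (2.484 / 1.08)² = 2.300² = 5.29.
Round up.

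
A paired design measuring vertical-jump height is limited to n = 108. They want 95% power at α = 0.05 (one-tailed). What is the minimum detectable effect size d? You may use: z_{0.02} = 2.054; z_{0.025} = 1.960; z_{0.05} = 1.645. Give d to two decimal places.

For a single sample (or paired design) of n = 108: d_min = (z_{α} + z_β)/√n.
z-sum = 1.645 + 1.645 = 3.290.
d_min = 3.290 / √108 = 3.290 / 10.392 = 0.317.

d_min ≈ 0.32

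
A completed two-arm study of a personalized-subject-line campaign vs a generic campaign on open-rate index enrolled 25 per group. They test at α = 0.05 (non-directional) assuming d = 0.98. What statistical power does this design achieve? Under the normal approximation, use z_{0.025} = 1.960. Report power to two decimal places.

For two equal groups, power = Φ(d·√(n/2) − z_{α/2}).
d·√(n/2) = 0.98 × √(25/2) = 0.98 × 3.536 = 3.465.
z_β = 3.465 − 1.960 = 1.505.
Power = Φ(1.505) = 0.934.

power ≈ 0.93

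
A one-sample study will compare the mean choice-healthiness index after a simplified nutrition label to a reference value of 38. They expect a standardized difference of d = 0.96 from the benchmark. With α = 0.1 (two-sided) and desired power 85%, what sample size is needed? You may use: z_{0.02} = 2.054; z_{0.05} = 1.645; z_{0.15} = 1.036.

n = 8

For a one-sample test: n = ((z_{α/2} + z_β) / d)².
z_{α/2} + z_β = 1.645 + 1.036 = 2.681.
n = (2.681 / 0.96)² = 2.793² = 7.80.
Round up.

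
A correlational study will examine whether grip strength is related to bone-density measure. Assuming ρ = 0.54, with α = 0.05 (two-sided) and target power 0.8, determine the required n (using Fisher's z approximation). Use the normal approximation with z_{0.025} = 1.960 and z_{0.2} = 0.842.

n = 25

Fisher's z: C = ½·ln((1+r)/(1−r)) = ½·ln(3.3478) = 0.6042.
n = ((z_{α/2} + z_β)/C)² + 3.
(1.960 + 0.842) / 0.6042 = 2.802 / 0.6042 = 4.638.
n = 4.638² + 3 = 21.51 + 3 = 24.5.
Round up.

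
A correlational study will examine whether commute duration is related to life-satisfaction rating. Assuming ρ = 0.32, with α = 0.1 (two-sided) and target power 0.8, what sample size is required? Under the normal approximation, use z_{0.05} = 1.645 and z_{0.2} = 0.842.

Fisher's z: C = ½·ln((1+r)/(1−r)) = ½·ln(1.9412) = 0.3316.
n = ((z_{α/2} + z_β)/C)² + 3.
(1.645 + 0.842) / 0.3316 = 2.487 / 0.3316 = 7.500.
n = 7.500² + 3 = 56.25 + 3 = 59.2.
Round up.

n = 60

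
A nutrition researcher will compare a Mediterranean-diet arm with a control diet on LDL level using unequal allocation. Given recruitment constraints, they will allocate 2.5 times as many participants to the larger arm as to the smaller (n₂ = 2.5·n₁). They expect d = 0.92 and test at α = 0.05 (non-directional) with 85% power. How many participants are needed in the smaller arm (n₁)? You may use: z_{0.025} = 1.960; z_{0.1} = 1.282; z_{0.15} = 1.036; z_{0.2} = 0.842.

n₁ = 15

With allocation ratio k = n₂/n₁ = 2.5, Var(x̄₁−x̄₂) = σ²(1/n₁ + 1/(k·n₁)) = σ²·(k+1)/(k·n₁).
So n₁ = (1 + 1/k)·((z_{α/2} + z_β)/d)² = 1.400 × (2.996/0.92)².
n₁ = 1.400 × 10.60 = 14.8.
Round up: n₁ = 15, giving n₂ = ⌈2.5 × 15⌉ = ⌈37.5⌉ = 38.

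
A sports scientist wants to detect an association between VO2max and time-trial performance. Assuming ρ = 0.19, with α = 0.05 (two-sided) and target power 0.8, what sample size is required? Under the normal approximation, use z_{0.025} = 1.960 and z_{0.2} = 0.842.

Fisher's z: C = ½·ln((1+r)/(1−r)) = ½·ln(1.4691) = 0.1923.
n = ((z_{α/2} + z_β)/C)² + 3.
(1.960 + 0.842) / 0.1923 = 2.802 / 0.1923 = 14.571.
n = 14.571² + 3 = 212.31 + 3 = 215.3.
Round up.

n = 216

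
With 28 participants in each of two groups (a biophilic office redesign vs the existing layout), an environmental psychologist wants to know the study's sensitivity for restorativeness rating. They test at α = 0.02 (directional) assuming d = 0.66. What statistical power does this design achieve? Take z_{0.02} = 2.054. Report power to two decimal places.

power ≈ 0.66

For two equal groups, power = Φ(d·√(n/2) − z_{α}).
d·√(n/2) = 0.66 × √(28/2) = 0.66 × 3.742 = 2.469.
z_β = 2.469 − 2.054 = 0.415.
Power = Φ(0.415) = 0.661.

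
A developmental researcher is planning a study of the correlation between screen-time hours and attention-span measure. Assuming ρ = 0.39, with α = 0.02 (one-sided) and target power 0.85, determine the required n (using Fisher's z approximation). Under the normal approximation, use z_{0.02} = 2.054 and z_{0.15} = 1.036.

Fisher's z: C = ½·ln((1+r)/(1−r)) = ½·ln(2.2787) = 0.4118.
n = ((z_{α} + z_β)/C)² + 3.
(2.054 + 1.036) / 0.4118 = 3.090 / 0.4118 = 7.504.
n = 7.504² + 3 = 56.30 + 3 = 59.3.
Round up.

n = 60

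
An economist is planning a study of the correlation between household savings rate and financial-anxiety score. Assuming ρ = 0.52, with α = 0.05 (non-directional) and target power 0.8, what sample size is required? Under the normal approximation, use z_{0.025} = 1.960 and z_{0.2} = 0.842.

n = 27

Fisher's z: C = ½·ln((1+r)/(1−r)) = ½·ln(3.1667) = 0.5763.
n = ((z_{α/2} + z_β)/C)² + 3.
(1.960 + 0.842) / 0.5763 = 2.802 / 0.5763 = 4.862.
n = 4.862² + 3 = 23.64 + 3 = 26.6.
Round up.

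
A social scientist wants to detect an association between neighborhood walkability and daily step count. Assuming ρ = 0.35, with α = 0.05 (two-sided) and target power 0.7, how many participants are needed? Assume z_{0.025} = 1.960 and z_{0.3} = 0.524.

Fisher's z: C = ½·ln((1+r)/(1−r)) = ½·ln(2.0769) = 0.3654.
n = ((z_{α/2} + z_β)/C)² + 3.
(1.960 + 0.524) / 0.3654 = 2.484 / 0.3654 = 6.798.
n = 6.798² + 3 = 46.21 + 3 = 49.2.
Round up.

n = 50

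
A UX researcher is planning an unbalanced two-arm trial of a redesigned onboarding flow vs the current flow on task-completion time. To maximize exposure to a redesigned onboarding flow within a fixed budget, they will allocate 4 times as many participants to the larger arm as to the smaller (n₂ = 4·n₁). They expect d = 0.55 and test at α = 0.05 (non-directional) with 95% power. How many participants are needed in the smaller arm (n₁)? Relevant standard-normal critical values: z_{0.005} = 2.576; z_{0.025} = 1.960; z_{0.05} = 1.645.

n₁ = 54

With allocation ratio k = n₂/n₁ = 4, Var(x̄₁−x̄₂) = σ²(1/n₁ + 1/(k·n₁)) = σ²·(k+1)/(k·n₁).
So n₁ = (1 + 1/k)·((z_{α/2} + z_β)/d)² = 1.250 × (3.605/0.55)².
n₁ = 1.250 × 42.96 = 53.7.
Round up: n₁ = 54, giving n₂ = 4 × 54 = 216.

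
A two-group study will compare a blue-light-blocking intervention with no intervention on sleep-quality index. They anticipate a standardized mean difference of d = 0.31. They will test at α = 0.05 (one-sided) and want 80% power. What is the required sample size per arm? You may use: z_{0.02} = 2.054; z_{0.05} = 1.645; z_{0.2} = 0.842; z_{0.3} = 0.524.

For two independent groups with equal n: n = 2·((z_{α} + z_β) / d)².
z_{α} + z_β = 1.645 + 0.842 = 2.487.
n = 2 × (2.487 / 0.31)² = 2 × 8.023² = 2 × 64.36 = 128.7.
Round up to the next whole participant.

n = 129 per group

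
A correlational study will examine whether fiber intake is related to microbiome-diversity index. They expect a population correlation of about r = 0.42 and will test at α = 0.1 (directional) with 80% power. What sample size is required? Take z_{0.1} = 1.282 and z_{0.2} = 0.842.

Fisher's z: C = ½·ln((1+r)/(1−r)) = ½·ln(2.4483) = 0.4477.
n = ((z_{α} + z_β)/C)² + 3.
(1.282 + 0.842) / 0.4477 = 2.124 / 0.4477 = 4.744.
n = 4.744² + 3 = 22.51 + 3 = 25.5.
Round up.

n = 26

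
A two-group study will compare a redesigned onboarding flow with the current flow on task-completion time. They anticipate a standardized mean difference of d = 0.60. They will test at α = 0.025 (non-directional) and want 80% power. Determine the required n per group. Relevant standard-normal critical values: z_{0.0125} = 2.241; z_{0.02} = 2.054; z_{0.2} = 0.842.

n = 53 per group

For two independent groups with equal n: n = 2·((z_{α/2} + z_β) / d)².
z_{α/2} + z_β = 2.241 + 0.842 = 3.083.
n = 2 × (3.083 / 0.60)² = 2 × 5.138² = 2 × 26.40 = 52.8.
Round up to the next whole participant.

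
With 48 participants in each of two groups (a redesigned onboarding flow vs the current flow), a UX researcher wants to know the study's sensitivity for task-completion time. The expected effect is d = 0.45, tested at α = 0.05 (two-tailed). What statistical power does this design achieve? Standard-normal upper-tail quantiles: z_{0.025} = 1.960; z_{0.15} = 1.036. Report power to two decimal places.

For two equal groups, power = Φ(d·√(n/2) − z_{α/2}).
d·√(n/2) = 0.45 × √(48/2) = 0.45 × 4.899 = 2.205.
z_β = 2.205 − 1.960 = 0.245.
Power = Φ(0.245) = 0.597.

power ≈ 0.60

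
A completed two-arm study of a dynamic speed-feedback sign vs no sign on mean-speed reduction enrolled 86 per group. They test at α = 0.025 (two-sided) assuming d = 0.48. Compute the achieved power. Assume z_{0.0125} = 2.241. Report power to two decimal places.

For two equal groups, power = Φ(d·√(n/2) − z_{α/2}).
d·√(n/2) = 0.48 × √(86/2) = 0.48 × 6.557 = 3.148.
z_β = 3.148 − 2.241 = 0.907.
Power = Φ(0.907) = 0.818.

power ≈ 0.82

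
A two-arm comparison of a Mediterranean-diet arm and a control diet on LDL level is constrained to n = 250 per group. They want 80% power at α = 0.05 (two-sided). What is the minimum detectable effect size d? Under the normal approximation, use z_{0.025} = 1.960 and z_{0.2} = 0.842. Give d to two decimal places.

d_min ≈ 0.25

For two independent groups of n = 250 each: d_min = (z_{α/2} + z_β)·√(2/n).
z-sum = 1.960 + 0.842 = 2.802.
d_min = 2.802 × √(2/250) = 2.802 × 0.0894 = 0.251.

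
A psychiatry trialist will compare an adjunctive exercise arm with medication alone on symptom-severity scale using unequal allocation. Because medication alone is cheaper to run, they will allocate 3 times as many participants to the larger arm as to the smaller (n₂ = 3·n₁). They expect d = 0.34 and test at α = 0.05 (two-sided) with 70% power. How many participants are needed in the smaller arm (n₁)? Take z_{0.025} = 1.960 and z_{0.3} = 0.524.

n₁ = 72

With allocation ratio k = n₂/n₁ = 3, Var(x̄₁−x̄₂) = σ²(1/n₁ + 1/(k·n₁)) = σ²·(k+1)/(k·n₁).
So n₁ = (1 + 1/k)·((z_{α/2} + z_β)/d)² = 1.333 × (2.484/0.34)².
n₁ = 1.333 × 53.38 = 71.2.
Round up: n₁ = 72, giving n₂ = 3 × 72 = 216.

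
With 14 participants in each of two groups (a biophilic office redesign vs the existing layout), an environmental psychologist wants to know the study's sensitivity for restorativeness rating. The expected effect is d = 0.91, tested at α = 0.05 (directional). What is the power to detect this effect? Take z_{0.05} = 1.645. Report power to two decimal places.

For two equal groups, power = Φ(d·√(n/2) − z_{α}).
d·√(n/2) = 0.91 × √(14/2) = 0.91 × 2.646 = 2.408.
z_β = 2.408 − 1.645 = 0.763.
Power = Φ(0.763) = 0.777.

power ≈ 0.78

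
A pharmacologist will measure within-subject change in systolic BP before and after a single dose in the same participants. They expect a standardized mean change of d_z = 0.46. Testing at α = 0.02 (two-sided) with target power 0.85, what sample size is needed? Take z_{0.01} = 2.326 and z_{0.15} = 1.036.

For a paired (one-sample on differences) test: n = ((z_{α/2} + z_β) / d)².
z_{α/2} + z_β = 2.326 + 1.036 = 3.362.
n = (3.362 / 0.46)² = 7.309² = 53.42.
Round up.

n = 54 pairs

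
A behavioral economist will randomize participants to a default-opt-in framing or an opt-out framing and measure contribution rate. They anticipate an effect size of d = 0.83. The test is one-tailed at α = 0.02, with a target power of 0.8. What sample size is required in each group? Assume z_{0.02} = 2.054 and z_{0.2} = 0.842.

For two independent groups with equal n: n = 2·((z_{α} + z_β) / d)².
z_{α} + z_β = 2.054 + 0.842 = 2.896.
n = 2 × (2.896 / 0.83)² = 2 × 3.489² = 2 × 12.17 = 24.3.
Round up to the next whole participant.

n = 25 per group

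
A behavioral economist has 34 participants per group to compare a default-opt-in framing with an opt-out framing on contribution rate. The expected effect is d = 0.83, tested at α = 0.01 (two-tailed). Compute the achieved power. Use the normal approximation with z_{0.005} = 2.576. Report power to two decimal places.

power ≈ 0.80

For two equal groups, power = Φ(d·√(n/2) − z_{α/2}).
d·√(n/2) = 0.83 × √(34/2) = 0.83 × 4.123 = 3.422.
z_β = 3.422 − 2.576 = 0.846.
Power = Φ(0.846) = 0.801.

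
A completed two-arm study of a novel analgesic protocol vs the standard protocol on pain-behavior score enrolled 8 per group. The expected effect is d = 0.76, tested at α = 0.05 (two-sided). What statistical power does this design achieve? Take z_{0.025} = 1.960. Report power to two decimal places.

For two equal groups, power = Φ(d·√(n/2) − z_{α/2}).
d·√(n/2) = 0.76 × √(8/2) = 0.76 × 2.000 = 1.520.
z_β = 1.520 − 1.960 = -0.440.
Power = Φ(-0.440) = 0.330.

power ≈ 0.33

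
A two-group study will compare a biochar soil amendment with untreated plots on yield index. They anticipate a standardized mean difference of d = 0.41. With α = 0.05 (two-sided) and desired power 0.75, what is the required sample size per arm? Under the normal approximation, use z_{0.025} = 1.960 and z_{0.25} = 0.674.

For two independent groups with equal n: n = 2·((z_{α/2} + z_β) / d)².
z_{α/2} + z_β = 1.960 + 0.674 = 2.634.
n = 2 × (2.634 / 0.41)² = 2 × 6.424² = 2 × 41.27 = 82.5.
Round up to the next whole participant.

n = 83 per group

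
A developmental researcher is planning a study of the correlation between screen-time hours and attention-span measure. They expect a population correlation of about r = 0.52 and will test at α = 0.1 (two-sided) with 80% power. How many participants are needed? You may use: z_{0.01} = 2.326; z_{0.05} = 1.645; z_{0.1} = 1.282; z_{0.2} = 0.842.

n = 22

Fisher's z: C = ½·ln((1+r)/(1−r)) = ½·ln(3.1667) = 0.5763.
n = ((z_{α/2} + z_β)/C)² + 3.
(1.645 + 0.842) / 0.5763 = 2.487 / 0.5763 = 4.315.
n = 4.315² + 3 = 18.62 + 3 = 21.6.
Round up.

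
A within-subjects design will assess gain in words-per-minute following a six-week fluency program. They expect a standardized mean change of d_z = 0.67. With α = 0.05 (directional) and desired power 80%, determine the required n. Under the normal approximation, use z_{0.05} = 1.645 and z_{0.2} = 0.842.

n = 14 pairs

For a paired (one-sample on differences) test: n = ((z_{α} + z_β) / d)².
z_{α} + z_β = 1.645 + 0.842 = 2.487.
n = (2.487 / 0.67)² = 3.712² = 13.78.
Round up.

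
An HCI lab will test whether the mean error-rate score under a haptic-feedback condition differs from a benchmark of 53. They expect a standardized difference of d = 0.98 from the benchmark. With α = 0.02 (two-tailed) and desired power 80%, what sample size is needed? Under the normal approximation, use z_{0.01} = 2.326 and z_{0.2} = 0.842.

For a one-sample test: n = ((z_{α/2} + z_β) / d)².
z_{α/2} + z_β = 2.326 + 0.842 = 3.168.
n = (3.168 / 0.98)² = 3.233² = 10.45.
Round up.

n = 11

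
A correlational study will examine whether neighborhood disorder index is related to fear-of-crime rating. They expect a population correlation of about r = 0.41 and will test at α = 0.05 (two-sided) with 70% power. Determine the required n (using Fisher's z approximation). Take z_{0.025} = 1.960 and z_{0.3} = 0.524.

n = 36

Fisher's z: C = ½·ln((1+r)/(1−r)) = ½·ln(2.3898) = 0.4356.
n = ((z_{α/2} + z_β)/C)² + 3.
(1.960 + 0.524) / 0.4356 = 2.484 / 0.4356 = 5.702.
n = 5.702² + 3 = 32.52 + 3 = 35.5.
Round up.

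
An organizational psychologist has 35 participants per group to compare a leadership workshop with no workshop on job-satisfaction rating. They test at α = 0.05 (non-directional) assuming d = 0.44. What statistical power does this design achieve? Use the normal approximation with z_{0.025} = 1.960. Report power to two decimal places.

power ≈ 0.45

For two equal groups, power = Φ(d·√(n/2) − z_{α/2}).
d·√(n/2) = 0.44 × √(35/2) = 0.44 × 4.183 = 1.841.
z_β = 1.841 − 1.960 = -0.119.
Power = Φ(-0.119) = 0.452.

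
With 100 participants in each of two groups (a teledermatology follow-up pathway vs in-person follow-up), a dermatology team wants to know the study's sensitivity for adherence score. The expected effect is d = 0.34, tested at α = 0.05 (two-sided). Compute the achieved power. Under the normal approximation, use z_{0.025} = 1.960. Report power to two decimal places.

power ≈ 0.67

For two equal groups, power = Φ(d·√(n/2) − z_{α/2}).
d·√(n/2) = 0.34 × √(100/2) = 0.34 × 7.071 = 2.404.
z_β = 2.404 − 1.960 = 0.444.
Power = Φ(0.444) = 0.672.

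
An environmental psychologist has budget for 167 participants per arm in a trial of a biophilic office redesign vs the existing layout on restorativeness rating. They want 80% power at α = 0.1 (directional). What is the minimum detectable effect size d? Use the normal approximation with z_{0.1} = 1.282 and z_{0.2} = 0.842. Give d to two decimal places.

d_min ≈ 0.23

For two independent groups of n = 167 each: d_min = (z_{α} + z_β)·√(2/n).
z-sum = 1.282 + 0.842 = 2.124.
d_min = 2.124 × √(2/167) = 2.124 × 0.1094 = 0.232.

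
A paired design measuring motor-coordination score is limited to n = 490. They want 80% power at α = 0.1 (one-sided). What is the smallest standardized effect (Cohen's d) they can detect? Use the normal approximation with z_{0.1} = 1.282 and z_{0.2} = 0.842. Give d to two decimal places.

For a single sample (or paired design) of n = 490: d_min = (z_{α} + z_β)/√n.
z-sum = 1.282 + 0.842 = 2.124.
d_min = 2.124 / √490 = 2.124 / 22.136 = 0.096.

d_min ≈ 0.10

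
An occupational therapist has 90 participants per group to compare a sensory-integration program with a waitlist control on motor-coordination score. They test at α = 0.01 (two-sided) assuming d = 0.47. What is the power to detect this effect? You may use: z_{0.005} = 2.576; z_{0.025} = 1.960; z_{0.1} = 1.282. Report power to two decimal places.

power ≈ 0.72

For two equal groups, power = Φ(d·√(n/2) − z_{α/2}).
d·√(n/2) = 0.47 × √(90/2) = 0.47 × 6.708 = 3.153.
z_β = 3.153 − 2.576 = 0.577.
Power = Φ(0.577) = 0.718.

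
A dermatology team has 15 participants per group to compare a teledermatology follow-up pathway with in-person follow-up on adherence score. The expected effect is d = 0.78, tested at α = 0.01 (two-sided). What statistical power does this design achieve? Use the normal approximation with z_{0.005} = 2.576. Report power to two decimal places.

For two equal groups, power = Φ(d·√(n/2) − z_{α/2}).
d·√(n/2) = 0.78 × √(15/2) = 0.78 × 2.739 = 2.136.
z_β = 2.136 − 2.576 = -0.440.
Power = Φ(-0.440) = 0.330.

power ≈ 0.33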